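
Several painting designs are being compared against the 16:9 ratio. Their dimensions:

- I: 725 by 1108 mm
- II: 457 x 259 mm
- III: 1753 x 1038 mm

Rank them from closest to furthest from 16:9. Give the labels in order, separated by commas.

II, III, I

Ratios: I = 1108 / 725 ≈ 1.528; II = 457 / 259 ≈ 1.764; III = 1753 / 1038 ≈ 1.689.
|Δ from 1.778|: I 0.250; II 0.014; III 0.089.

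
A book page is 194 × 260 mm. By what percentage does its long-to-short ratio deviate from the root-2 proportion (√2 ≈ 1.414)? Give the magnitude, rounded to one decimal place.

5.2%

Ratio = 260 / 194 ≈ 1.3402.
Ideal root-2 ≈ 1.4142. |1.3402 − 1.4142| / 1.4142 ≈ 5.23% → 5.2%.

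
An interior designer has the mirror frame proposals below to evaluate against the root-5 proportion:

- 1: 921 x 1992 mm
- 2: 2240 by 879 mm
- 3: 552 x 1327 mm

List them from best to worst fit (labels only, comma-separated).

Ratios: 1 = 1992 / 921 ≈ 2.163; 2 = 2240 / 879 ≈ 2.548; 3 = 1327 / 552 ≈ 2.404.
|Δ from 2.236|: 1 0.073; 2 0.312; 3 0.168.

1, 3, 2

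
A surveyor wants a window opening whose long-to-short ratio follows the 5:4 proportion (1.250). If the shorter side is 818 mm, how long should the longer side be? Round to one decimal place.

1022.5 mm

5:4 = 1.25000.
Longer side = 818 × 1.25000 ≈ 1022.500 → 1022.5 mm.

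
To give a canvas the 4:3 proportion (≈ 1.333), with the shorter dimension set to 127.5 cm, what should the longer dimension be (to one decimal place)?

4:3 ≈ 1.33333.
Longer side = 127.5 × 1.33333 ≈ 170.000 → 170.0 cm.

170.0 cm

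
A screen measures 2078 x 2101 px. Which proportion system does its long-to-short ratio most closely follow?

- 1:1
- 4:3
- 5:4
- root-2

1:1

2101/2078 ≈ 1.011. Nearest candidates are 1:1 (1.000, off by 0.011) and 5:4 (1.250, off by 0.239).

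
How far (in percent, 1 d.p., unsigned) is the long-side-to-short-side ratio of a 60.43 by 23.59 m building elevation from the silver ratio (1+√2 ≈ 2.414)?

6.1%

Ratio = 60.43 / 23.59 ≈ 2.5617.
Ideal silver ratio ≈ 2.4142. |2.5617 − 2.4142| / 2.4142 ≈ 6.11% → 6.1%.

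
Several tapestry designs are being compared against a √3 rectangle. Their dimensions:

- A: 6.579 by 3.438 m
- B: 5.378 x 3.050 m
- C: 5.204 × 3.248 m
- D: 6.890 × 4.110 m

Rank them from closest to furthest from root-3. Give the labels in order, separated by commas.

Ratios: A = 6.579 / 3.438 ≈ 1.914; B = 5.378 / 3.050 ≈ 1.763; C = 5.204 / 3.248 ≈ 1.602; D = 6.890 / 4.110 ≈ 1.676.
|Δ from 1.732|: A 0.182; B 0.031; C 0.130; D 0.056.

B, D, C, A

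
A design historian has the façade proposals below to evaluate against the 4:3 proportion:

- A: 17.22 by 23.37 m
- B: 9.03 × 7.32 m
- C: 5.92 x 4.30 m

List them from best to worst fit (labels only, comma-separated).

A, C, B

Ratios: A = 23.37 / 17.22 ≈ 1.357; B = 9.03 / 7.32 ≈ 1.234; C = 5.92 / 4.30 ≈ 1.377.
|Δ from 1.333|: A 0.024; B 0.099; C 0.044.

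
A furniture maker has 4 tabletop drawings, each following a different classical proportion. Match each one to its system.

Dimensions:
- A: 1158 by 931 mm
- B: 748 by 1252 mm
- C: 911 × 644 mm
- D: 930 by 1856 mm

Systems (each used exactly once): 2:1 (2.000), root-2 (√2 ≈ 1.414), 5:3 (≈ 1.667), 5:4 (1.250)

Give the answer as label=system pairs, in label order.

Ratios: A ≈ 1.244; B ≈ 1.674; C ≈ 1.415; D ≈ 1.996.
Targets: 2:1 ≈ 2.000; root-2 ≈ 1.414; 5:3 ≈ 1.667; 5:4 ≈ 1.250.

A=5:4, B=5:3, C=root-2, D=2:1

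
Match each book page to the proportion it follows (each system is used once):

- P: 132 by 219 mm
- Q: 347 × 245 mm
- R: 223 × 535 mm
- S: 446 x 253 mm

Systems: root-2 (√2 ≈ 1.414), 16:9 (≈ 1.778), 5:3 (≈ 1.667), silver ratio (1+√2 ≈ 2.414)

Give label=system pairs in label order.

P = 219/132 ≈ 1.659 → 5:3 (1.667)
Q = 347/245 ≈ 1.416 → root-2 (1.414)
R = 535/223 ≈ 2.399 → silver ratio (2.414)
S = 446/253 ≈ 1.763 → 16:9 (1.778)

P=5:3, Q=root-2, R=silver ratio, S=16:9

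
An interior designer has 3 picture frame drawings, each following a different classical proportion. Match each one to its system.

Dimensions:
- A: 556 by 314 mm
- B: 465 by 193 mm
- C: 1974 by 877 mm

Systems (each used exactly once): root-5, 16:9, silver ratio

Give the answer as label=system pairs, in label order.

A=16:9, B=silver ratio, C=root-5

A = 556/314 ≈ 1.771 → 16:9 (1.778)
B = 465/193 ≈ 2.409 → silver ratio (2.414)
C = 1974/877 ≈ 2.251 → root-5 (2.236)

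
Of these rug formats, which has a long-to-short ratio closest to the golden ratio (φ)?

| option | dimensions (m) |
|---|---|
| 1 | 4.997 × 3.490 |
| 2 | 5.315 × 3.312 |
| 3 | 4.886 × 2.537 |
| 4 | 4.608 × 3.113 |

Target golden ratio ≈ 1.618.
1: 1.432 (Δ0.186)  2: 1.605 (Δ0.013)  3: 1.926 (Δ0.308)  4: 1.480 (Δ0.138)

2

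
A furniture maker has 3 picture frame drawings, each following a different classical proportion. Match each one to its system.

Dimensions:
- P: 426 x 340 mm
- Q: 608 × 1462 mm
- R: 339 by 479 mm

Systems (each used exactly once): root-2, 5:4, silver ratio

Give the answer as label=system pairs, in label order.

P=5:4, Q=silver ratio, R=root-2

P = 426/340 ≈ 1.253 → 5:4 (1.250)
Q = 1462/608 ≈ 2.405 → silver ratio (2.414)
R = 479/339 ≈ 1.413 → root-2 (1.414)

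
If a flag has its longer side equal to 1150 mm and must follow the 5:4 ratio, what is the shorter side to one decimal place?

5:4 = 1.25000.
Shorter side = 1150 ÷ 1.25000 ≈ 920.000 → 920.0 mm.

920.0 mm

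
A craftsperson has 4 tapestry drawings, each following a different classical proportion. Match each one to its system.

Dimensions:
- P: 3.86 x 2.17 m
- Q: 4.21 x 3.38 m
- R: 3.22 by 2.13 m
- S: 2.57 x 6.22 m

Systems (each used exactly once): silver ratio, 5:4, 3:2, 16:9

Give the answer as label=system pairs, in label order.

P=16:9, Q=5:4, R=3:2, S=silver ratio

P = 3.86/2.17 ≈ 1.779 → 16:9 (1.778)
Q = 4.21/3.38 ≈ 1.246 → 5:4 (1.250)
R = 3.22/2.13 ≈ 1.512 → 3:2 (1.500)
S = 6.22/2.57 ≈ 2.420 → silver ratio (2.414)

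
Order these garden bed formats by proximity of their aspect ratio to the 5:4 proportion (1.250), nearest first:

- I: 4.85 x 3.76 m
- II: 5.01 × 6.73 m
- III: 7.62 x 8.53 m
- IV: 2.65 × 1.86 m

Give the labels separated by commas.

Ratios: I = 4.85 / 3.76 ≈ 1.290; II = 6.73 / 5.01 ≈ 1.343; III = 8.53 / 7.62 ≈ 1.119; IV = 2.65 / 1.86 ≈ 1.425.
|Δ from 1.250|: I 0.040; II 0.093; III 0.131; IV 0.175.

I, II, III, IV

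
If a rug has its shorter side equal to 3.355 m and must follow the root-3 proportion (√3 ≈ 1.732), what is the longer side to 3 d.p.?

5.811 m

root-3 ≈ 1.73205.
Longer side = 3.355 × 1.73205 ≈ 5.81103 → 5.811 m.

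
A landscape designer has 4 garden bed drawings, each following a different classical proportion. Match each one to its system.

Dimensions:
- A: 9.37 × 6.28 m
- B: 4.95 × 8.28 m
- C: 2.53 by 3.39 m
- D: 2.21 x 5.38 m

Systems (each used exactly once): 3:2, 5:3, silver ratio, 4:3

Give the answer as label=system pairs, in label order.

A=3:2, B=5:3, C=4:3, D=silver ratio

Ratios: A ≈ 1.492; B ≈ 1.673; C ≈ 1.340; D ≈ 2.434.
Targets: 3:2 ≈ 1.500; 5:3 ≈ 1.667; silver ratio ≈ 2.414; 4:3 ≈ 1.333.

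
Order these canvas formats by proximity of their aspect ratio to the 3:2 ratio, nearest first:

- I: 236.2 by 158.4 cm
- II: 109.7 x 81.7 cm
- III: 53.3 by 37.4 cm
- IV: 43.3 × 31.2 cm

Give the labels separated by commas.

Ratios: I = 236.2 / 158.4 ≈ 1.491; II = 109.7 / 81.7 ≈ 1.343; III = 53.3 / 37.4 ≈ 1.425; IV = 43.3 / 31.2 ≈ 1.388.
|Δ from 1.500|: I 0.009; II 0.157; III 0.075; IV 0.112.

I, III, IV, II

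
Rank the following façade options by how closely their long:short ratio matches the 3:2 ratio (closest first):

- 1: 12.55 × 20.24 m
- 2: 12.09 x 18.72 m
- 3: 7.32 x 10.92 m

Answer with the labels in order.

3, 2, 1

1: 20.24/12.55 ≈ 1.613 → |1.613 − 1.500| = 0.113
2: 18.72/12.09 ≈ 1.548 → |1.548 − 1.500| = 0.048
3: 10.92/7.32 ≈ 1.492 → |1.492 − 1.500| = 0.008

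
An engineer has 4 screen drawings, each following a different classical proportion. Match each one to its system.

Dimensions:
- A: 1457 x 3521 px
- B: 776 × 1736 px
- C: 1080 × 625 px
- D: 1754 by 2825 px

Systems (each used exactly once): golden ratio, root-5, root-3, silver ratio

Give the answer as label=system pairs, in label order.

A = 3521/1457 ≈ 2.417 → silver ratio (2.414)
B = 1736/776 ≈ 2.237 → root-5 (2.236)
C = 1080/625 ≈ 1.728 → root-3 (1.732)
D = 2825/1754 ≈ 1.611 → golden ratio (1.618)

A=silver ratio, B=root-5, C=root-3, D=golden ratio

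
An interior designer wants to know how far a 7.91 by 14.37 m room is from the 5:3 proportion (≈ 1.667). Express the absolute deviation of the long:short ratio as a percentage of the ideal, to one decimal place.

9.0%

Ratio = 14.37 / 7.91 ≈ 1.8167.
Ideal 5:3 ≈ 1.6667. |1.8167 − 1.6667| / 1.6667 ≈ 9.00% → 9.0%.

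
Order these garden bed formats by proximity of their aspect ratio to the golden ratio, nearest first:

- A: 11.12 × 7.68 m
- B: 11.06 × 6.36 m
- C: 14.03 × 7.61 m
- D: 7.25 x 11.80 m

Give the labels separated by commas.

D, B, A, C

Ratios: A = 11.12 / 7.68 ≈ 1.448; B = 11.06 / 6.36 ≈ 1.739; C = 14.03 / 7.61 ≈ 1.844; D = 11.80 / 7.25 ≈ 1.628.
|Δ from 1.618|: A 0.170; B 0.121; C 0.226; D 0.010.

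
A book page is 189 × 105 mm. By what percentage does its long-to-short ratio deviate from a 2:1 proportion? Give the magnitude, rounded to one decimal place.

10.0%

Ratio = 189 / 105 ≈ 1.8000.
Ideal 2:1 = 2.0000. |1.8000 − 2.0000| / 2.0000 ≈ 10.00% → 10.0%.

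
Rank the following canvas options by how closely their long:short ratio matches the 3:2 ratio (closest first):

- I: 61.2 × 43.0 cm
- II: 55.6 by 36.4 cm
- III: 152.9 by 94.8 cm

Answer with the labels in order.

I: 61.2/43.0 ≈ 1.423 → |1.423 − 1.500| = 0.077
II: 55.6/36.4 ≈ 1.527 → |1.527 − 1.500| = 0.027
III: 152.9/94.8 ≈ 1.613 → |1.613 − 1.500| = 0.113

II, I, III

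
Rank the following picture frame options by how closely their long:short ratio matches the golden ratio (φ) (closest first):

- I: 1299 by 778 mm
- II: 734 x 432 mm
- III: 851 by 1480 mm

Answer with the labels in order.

I, II, III

Ratios: I = 1299 / 778 ≈ 1.670; II = 734 / 432 ≈ 1.699; III = 1480 / 851 ≈ 1.739.
|Δ from 1.618|: I 0.052; II 0.081; III 0.121.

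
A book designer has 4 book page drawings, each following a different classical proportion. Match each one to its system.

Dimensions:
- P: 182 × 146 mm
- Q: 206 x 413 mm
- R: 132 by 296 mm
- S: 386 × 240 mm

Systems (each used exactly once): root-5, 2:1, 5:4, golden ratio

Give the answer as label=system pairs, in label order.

Ratios: P ≈ 1.247; Q ≈ 2.005; R ≈ 2.242; S ≈ 1.608.
Targets: root-5 ≈ 2.236; 2:1 ≈ 2.000; 5:4 ≈ 1.250; golden ratio ≈ 1.618.

P=5:4, Q=2:1, R=root-5, S=golden ratio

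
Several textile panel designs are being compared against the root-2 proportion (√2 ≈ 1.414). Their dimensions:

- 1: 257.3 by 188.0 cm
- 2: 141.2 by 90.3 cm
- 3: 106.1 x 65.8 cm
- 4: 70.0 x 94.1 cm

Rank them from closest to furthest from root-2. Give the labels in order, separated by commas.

1, 4, 2, 3

Ratios: 1 = 257.3 / 188.0 ≈ 1.369; 2 = 141.2 / 90.3 ≈ 1.564; 3 = 106.1 / 65.8 ≈ 1.612; 4 = 94.1 / 70.0 ≈ 1.344.
|Δ from 1.414|: 1 0.045; 2 0.150; 3 0.198; 4 0.070.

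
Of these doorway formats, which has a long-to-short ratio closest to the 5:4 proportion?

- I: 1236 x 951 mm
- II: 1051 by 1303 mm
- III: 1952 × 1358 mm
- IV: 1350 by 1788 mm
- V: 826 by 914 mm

II

Target 5:4 ≈ 1.250.
I: 1.300 (Δ0.050)  II: 1.240 (Δ0.010)  III: 1.437 (Δ0.187)  IV: 1.324 (Δ0.074)  V: 1.107 (Δ0.143)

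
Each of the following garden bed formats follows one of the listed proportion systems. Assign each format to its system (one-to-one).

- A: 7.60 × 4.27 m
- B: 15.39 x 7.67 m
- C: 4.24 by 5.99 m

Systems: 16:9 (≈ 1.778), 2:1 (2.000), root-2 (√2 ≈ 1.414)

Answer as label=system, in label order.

A=16:9, B=2:1, C=root-2

A = 7.60/4.27 ≈ 1.780 → 16:9 (1.778)
B = 15.39/7.67 ≈ 2.007 → 2:1 (2.000)
C = 5.99/4.24 ≈ 1.413 → root-2 (1.414)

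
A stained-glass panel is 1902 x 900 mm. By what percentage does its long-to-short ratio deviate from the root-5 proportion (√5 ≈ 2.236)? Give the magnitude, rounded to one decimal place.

5.5%

Ratio = 1902 / 900 ≈ 2.1133.
Ideal root-5 ≈ 2.2361. |2.1133 − 2.2361| / 2.2361 ≈ 5.49% → 5.5%.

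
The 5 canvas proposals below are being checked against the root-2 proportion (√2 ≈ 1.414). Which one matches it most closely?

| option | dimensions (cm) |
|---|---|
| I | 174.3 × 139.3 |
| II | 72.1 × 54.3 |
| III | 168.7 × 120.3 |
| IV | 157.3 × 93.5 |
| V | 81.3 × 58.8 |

III

Ratios (long/short): I ≈ 1.251; II ≈ 1.328; III ≈ 1.402; IV ≈ 1.682; V ≈ 1.383.
root-2 ≈ 1.414; option III is nearest (Δ 0.012).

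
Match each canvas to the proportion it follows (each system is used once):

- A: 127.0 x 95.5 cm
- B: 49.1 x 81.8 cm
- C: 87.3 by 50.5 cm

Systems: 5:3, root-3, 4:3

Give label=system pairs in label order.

A=4:3, B=5:3, C=root-3

A = 127.0/95.5 ≈ 1.330 → 4:3 (1.333)
B = 81.8/49.1 ≈ 1.666 → 5:3 (1.667)
C = 87.3/50.5 ≈ 1.729 → root-3 (1.732)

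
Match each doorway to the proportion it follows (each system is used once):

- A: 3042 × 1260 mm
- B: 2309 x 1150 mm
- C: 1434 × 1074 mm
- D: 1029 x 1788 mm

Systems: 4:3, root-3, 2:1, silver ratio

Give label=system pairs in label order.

A=silver ratio, B=2:1, C=4:3, D=root-3

Ratios: A ≈ 2.414; B ≈ 2.008; C ≈ 1.335; D ≈ 1.738.
Targets: 4:3 ≈ 1.333; root-3 ≈ 1.732; 2:1 ≈ 2.000; silver ratio ≈ 2.414.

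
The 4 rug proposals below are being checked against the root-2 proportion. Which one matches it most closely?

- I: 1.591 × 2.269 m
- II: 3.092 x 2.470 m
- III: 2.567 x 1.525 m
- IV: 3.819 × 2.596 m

Ratios (long/short): I ≈ 1.426; II ≈ 1.252; III ≈ 1.683; IV ≈ 1.471.
root-2 ≈ 1.414; option I is nearest (Δ 0.012).

I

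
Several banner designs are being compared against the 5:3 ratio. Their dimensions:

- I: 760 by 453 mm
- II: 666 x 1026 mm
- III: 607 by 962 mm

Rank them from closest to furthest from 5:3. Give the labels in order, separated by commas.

I, III, II

Ratios: I = 760 / 453 ≈ 1.678; II = 1026 / 666 ≈ 1.541; III = 962 / 607 ≈ 1.585.
|Δ from 1.667|: I 0.011; II 0.126; III 0.082.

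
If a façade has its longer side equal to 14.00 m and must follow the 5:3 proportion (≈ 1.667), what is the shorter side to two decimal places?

5:3 ≈ 1.66667.
Shorter side = 14.00 ÷ 1.66667 ≈ 8.4000 → 8.40 m.

8.40 m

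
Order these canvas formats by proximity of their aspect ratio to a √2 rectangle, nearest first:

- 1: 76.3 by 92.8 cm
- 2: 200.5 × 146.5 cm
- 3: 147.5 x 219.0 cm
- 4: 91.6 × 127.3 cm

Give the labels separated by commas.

1: 92.8/76.3 ≈ 1.216 → |1.216 − 1.414| = 0.198
2: 200.5/146.5 ≈ 1.369 → |1.369 − 1.414| = 0.045
3: 219.0/147.5 ≈ 1.485 → |1.485 − 1.414| = 0.071
4: 127.3/91.6 ≈ 1.390 → |1.390 − 1.414| = 0.024

4, 2, 3, 1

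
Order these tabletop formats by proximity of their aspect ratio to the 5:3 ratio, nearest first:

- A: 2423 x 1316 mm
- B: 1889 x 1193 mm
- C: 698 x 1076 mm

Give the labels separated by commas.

A: 2423/1316 ≈ 1.841 → |1.841 − 1.667| = 0.174
B: 1889/1193 ≈ 1.583 → |1.583 − 1.667| = 0.084
C: 1076/698 ≈ 1.542 → |1.542 − 1.667| = 0.125

B, C, A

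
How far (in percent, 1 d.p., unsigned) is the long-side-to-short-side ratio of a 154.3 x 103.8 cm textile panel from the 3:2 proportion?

Ratio = 154.3 / 103.8 ≈ 1.4865.
Ideal 3:2 = 1.5000. |1.4865 − 1.5000| / 1.5000 ≈ 0.90% → 0.9%.

0.9%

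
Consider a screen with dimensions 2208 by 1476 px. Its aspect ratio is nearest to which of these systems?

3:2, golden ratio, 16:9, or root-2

Ratio = 2208 / 1476 ≈ 1.496.
Distances: 3:2 1.500 (Δ 0.004); golden ratio 1.618 (Δ 0.122); 16:9 1.778 (Δ 0.282); root-2 1.414 (Δ 0.082).

3:2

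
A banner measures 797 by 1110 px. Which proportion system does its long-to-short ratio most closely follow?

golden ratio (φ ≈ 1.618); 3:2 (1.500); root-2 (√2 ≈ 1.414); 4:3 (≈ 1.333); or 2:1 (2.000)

root-2

Ratio = 1110 / 797 ≈ 1.393.
Distances: golden ratio 1.618 (Δ 0.225); 3:2 1.500 (Δ 0.107); root-2 1.414 (Δ 0.021); 4:3 1.333 (Δ 0.060); 2:1 2.000 (Δ 0.607).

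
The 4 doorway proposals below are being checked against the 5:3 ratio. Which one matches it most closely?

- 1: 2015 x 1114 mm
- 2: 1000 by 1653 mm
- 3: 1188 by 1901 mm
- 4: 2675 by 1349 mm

2

Ratios (long/short): 1 ≈ 1.809; 2 ≈ 1.653; 3 ≈ 1.600; 4 ≈ 1.983.
5:3 ≈ 1.667; option 2 is nearest (Δ 0.014).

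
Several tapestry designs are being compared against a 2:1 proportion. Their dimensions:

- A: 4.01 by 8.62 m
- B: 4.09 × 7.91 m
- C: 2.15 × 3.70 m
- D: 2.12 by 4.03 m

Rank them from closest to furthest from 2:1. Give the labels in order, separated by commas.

Ratios: A = 8.62 / 4.01 ≈ 2.150; B = 7.91 / 4.09 ≈ 1.934; C = 3.70 / 2.15 ≈ 1.721; D = 4.03 / 2.12 ≈ 1.901.
|Δ from 2.000|: A 0.150; B 0.066; C 0.279; D 0.099.

B, D, A, C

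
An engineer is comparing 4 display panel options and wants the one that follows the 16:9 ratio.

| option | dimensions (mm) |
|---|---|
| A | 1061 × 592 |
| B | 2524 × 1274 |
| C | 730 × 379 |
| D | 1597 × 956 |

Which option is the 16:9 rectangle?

Target 16:9 ≈ 1.778.
A: 1.792 (Δ0.014)  B: 1.981 (Δ0.203)  C: 1.926 (Δ0.148)  D: 1.671 (Δ0.107)

A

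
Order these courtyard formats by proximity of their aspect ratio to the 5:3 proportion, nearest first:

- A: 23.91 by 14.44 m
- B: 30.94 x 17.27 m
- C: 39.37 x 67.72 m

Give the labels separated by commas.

Ratios: A = 23.91 / 14.44 ≈ 1.656; B = 30.94 / 17.27 ≈ 1.792; C = 67.72 / 39.37 ≈ 1.720.
|Δ from 1.667|: A 0.011; B 0.125; C 0.053.

A, C, B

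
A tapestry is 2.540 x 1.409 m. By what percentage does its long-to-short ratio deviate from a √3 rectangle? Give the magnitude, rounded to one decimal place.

Ratio = 2.540 / 1.409 ≈ 1.8027.
Ideal root-3 ≈ 1.7321. |1.8027 − 1.7321| / 1.7321 ≈ 4.08% → 4.1%.

4.1%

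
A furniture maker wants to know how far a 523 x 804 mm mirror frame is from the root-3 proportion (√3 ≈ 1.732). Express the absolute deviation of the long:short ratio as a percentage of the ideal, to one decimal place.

Ratio = 804 / 523 ≈ 1.5373.
Ideal root-3 ≈ 1.7321. |1.5373 − 1.7321| / 1.7321 ≈ 11.25% → 11.2%.

11.2%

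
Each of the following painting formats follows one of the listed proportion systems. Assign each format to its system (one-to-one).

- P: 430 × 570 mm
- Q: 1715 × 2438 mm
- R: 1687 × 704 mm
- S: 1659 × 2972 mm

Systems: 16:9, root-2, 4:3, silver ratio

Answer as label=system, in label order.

P = 570/430 ≈ 1.326 → 4:3 (1.333)
Q = 2438/1715 ≈ 1.422 → root-2 (1.414)
R = 1687/704 ≈ 2.396 → silver ratio (2.414)
S = 2972/1659 ≈ 1.791 → 16:9 (1.778)

P=4:3, Q=root-2, R=silver ratio, S=16:9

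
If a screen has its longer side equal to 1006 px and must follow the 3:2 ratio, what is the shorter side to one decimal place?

670.7 px

3:2 = 1.50000.
Shorter side = 1006 ÷ 1.50000 ≈ 670.667 → 670.7 px.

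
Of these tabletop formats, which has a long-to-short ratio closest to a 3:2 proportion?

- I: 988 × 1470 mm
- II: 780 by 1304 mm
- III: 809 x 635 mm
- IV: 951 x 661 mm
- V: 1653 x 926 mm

I

Target 3:2 ≈ 1.500.
I: 1.488 (Δ0.012)  II: 1.672 (Δ0.172)  III: 1.274 (Δ0.226)  IV: 1.439 (Δ0.061)  V: 1.785 (Δ0.285)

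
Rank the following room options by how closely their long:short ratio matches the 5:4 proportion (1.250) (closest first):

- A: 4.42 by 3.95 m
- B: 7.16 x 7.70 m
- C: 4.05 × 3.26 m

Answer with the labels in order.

C, A, B

A: 4.42/3.95 ≈ 1.119 → |1.119 − 1.250| = 0.131
B: 7.70/7.16 ≈ 1.075 → |1.075 − 1.250| = 0.175
C: 4.05/3.26 ≈ 1.242 → |1.242 − 1.250| = 0.008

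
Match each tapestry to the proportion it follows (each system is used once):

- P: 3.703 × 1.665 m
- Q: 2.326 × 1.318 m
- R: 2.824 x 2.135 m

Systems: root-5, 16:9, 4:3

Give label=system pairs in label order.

P=root-5, Q=16:9, R=4:3

P = 3.703/1.665 ≈ 2.224 → root-5 (2.236)
Q = 2.326/1.318 ≈ 1.765 → 16:9 (1.778)
R = 2.824/2.135 ≈ 1.323 → 4:3 (1.333)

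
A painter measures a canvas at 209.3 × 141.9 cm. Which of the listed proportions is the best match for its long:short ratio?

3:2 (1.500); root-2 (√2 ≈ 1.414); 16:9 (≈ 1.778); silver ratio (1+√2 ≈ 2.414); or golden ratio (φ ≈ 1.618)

Ratio = 209.3 / 141.9 ≈ 1.475.
Distances: 3:2 1.500 (Δ 0.025); root-2 1.414 (Δ 0.061); 16:9 1.778 (Δ 0.303); silver ratio 2.414 (Δ 0.939); golden ratio 1.618 (Δ 0.143).

3:2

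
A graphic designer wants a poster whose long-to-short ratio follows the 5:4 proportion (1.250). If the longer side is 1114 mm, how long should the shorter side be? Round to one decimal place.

891.2 mm

5:4 = 1.25000.
Shorter side = 1114 ÷ 1.25000 ≈ 891.200 → 891.2 mm.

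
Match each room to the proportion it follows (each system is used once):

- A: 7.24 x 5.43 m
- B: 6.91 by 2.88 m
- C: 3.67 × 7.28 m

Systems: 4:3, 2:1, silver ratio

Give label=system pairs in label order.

A = 7.24/5.43 ≈ 1.333 → 4:3 (1.333)
B = 6.91/2.88 ≈ 2.399 → silver ratio (2.414)
C = 7.28/3.67 ≈ 1.984 → 2:1 (2.000)

A=4:3, B=silver ratio, C=2:1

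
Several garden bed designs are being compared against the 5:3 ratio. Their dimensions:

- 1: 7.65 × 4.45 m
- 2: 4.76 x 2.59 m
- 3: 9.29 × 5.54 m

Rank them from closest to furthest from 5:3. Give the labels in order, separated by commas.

1: 7.65/4.45 ≈ 1.719 → |1.719 − 1.667| = 0.052
2: 4.76/2.59 ≈ 1.838 → |1.838 − 1.667| = 0.171
3: 9.29/5.54 ≈ 1.677 → |1.677 − 1.667| = 0.010

3, 1, 2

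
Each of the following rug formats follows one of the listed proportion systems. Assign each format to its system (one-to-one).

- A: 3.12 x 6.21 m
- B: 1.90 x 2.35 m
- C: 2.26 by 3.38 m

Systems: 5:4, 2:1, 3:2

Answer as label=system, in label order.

Ratios: A ≈ 1.990; B ≈ 1.237; C ≈ 1.496.
Targets: 5:4 ≈ 1.250; 2:1 ≈ 2.000; 3:2 ≈ 1.500.

A=2:1, B=5:4, C=3:2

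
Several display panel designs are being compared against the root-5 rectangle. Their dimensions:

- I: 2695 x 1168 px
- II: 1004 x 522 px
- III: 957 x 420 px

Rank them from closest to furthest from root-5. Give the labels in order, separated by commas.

I: 2695/1168 ≈ 2.307 → |2.307 − 2.236| = 0.071
II: 1004/522 ≈ 1.923 → |1.923 − 2.236| = 0.313
III: 957/420 ≈ 2.279 → |2.279 − 2.236| = 0.043

III, I, II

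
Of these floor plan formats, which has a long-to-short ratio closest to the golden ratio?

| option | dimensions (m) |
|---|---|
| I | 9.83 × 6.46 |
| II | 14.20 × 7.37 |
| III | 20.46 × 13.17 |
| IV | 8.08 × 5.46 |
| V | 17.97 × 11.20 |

Target golden ratio ≈ 1.618.
I: 1.522 (Δ0.096)  II: 1.927 (Δ0.309)  III: 1.554 (Δ0.064)  IV: 1.480 (Δ0.138)  V: 1.604 (Δ0.014)

V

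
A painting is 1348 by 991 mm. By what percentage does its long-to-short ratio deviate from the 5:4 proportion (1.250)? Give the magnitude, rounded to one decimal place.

Ratio = 1348 / 991 ≈ 1.3602.
Ideal 5:4 = 1.2500. |1.3602 − 1.2500| / 1.2500 ≈ 8.82% → 8.8%.

8.8%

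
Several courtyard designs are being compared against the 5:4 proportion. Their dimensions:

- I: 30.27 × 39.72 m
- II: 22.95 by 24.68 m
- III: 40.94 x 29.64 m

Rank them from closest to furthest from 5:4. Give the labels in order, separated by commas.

I, III, II

Ratios: I = 39.72 / 30.27 ≈ 1.312; II = 24.68 / 22.95 ≈ 1.075; III = 40.94 / 29.64 ≈ 1.381.
|Δ from 1.250|: I 0.062; II 0.175; III 0.131.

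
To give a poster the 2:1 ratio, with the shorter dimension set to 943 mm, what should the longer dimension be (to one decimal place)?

2:1 = 2.00000.
Longer side = 943 × 2.00000 ≈ 1886.000 → 1886.0 mm.

1886.0 mm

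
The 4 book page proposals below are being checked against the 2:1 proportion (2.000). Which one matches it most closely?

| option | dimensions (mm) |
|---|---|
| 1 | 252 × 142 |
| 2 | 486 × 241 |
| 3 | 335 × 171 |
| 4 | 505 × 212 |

Ratios (long/short): 1 ≈ 1.775; 2 ≈ 2.017; 3 ≈ 1.959; 4 ≈ 2.382.
2:1 ≈ 2.000; option 2 is nearest (Δ 0.017).

2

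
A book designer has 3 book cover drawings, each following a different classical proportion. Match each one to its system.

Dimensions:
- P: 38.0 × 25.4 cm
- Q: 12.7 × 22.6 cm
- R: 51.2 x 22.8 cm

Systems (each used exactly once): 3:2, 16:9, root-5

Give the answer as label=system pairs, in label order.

Ratios: P ≈ 1.496; Q ≈ 1.780; R ≈ 2.246.
Targets: 3:2 ≈ 1.500; 16:9 ≈ 1.778; root-5 ≈ 2.236.

P=3:2, Q=16:9, R=root-5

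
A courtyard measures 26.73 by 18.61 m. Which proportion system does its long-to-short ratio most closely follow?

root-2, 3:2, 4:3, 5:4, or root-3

root-2

26.73/18.61 ≈ 1.436. Nearest candidates are root-2 (1.414, off by 0.022) and 3:2 (1.500, off by 0.064).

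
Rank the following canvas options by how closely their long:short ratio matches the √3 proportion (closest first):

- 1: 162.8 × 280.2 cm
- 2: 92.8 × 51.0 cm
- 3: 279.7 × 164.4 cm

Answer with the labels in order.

1, 3, 2

1: 280.2/162.8 ≈ 1.721 → |1.721 − 1.732| = 0.011
2: 92.8/51.0 ≈ 1.820 → |1.820 − 1.732| = 0.088
3: 279.7/164.4 ≈ 1.701 → |1.701 − 1.732| = 0.031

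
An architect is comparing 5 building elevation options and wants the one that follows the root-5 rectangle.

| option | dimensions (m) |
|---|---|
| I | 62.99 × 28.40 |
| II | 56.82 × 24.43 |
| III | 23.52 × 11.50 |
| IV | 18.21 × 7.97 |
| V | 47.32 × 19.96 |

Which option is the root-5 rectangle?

I

Target root-5 ≈ 2.236.
I: 2.218 (Δ0.018)  II: 2.326 (Δ0.090)  III: 2.045 (Δ0.191)  IV: 2.285 (Δ0.049)  V: 2.371 (Δ0.135)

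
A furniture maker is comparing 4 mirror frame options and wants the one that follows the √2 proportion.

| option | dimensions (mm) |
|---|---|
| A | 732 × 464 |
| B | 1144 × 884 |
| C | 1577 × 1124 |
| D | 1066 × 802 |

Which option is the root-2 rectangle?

C

Ratios (long/short): A ≈ 1.578; B ≈ 1.294; C ≈ 1.403; D ≈ 1.329.
root-2 ≈ 1.414; option C is nearest (Δ 0.011).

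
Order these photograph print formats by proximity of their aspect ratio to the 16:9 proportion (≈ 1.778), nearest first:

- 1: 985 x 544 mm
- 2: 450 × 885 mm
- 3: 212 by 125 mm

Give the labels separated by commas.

1: 985/544 ≈ 1.811 → |1.811 − 1.778| = 0.033
2: 885/450 ≈ 1.967 → |1.967 − 1.778| = 0.189
3: 212/125 ≈ 1.696 → |1.696 − 1.778| = 0.082

1, 3, 2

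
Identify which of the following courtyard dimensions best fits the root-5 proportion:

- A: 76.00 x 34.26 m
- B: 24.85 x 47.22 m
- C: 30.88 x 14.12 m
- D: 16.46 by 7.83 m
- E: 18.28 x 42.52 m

Target root-5 ≈ 2.236.
A: 2.218 (Δ0.018)  B: 1.900 (Δ0.336)  C: 2.187 (Δ0.049)  D: 2.102 (Δ0.134)  E: 2.326 (Δ0.090)

A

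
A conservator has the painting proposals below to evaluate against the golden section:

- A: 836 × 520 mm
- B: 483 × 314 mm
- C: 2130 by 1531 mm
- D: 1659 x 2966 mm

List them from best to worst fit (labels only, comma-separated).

A: 836/520 ≈ 1.608 → |1.608 − 1.618| = 0.010
B: 483/314 ≈ 1.538 → |1.538 − 1.618| = 0.080
C: 2130/1531 ≈ 1.391 → |1.391 − 1.618| = 0.227
D: 2966/1659 ≈ 1.788 → |1.788 − 1.618| = 0.170

A, B, D, C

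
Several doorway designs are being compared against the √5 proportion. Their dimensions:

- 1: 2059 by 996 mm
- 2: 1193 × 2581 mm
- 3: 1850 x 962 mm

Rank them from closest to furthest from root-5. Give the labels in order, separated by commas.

2, 1, 3

1: 2059/996 ≈ 2.067 → |2.067 − 2.236| = 0.169
2: 2581/1193 ≈ 2.163 → |2.163 − 2.236| = 0.073
3: 1850/962 ≈ 1.923 → |1.923 − 2.236| = 0.313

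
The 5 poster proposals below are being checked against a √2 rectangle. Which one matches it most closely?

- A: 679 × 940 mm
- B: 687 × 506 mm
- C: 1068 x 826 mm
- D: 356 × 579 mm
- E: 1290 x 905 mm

E

Target root-2 ≈ 1.414.
A: 1.384 (Δ0.030)  B: 1.358 (Δ0.056)  C: 1.293 (Δ0.121)  D: 1.626 (Δ0.212)  E: 1.425 (Δ0.011)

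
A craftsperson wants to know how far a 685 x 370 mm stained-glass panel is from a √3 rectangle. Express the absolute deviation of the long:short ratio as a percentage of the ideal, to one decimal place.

6.9%

Ratio = 685 / 370 ≈ 1.8514.
Ideal root-3 ≈ 1.7321. |1.8514 − 1.7321| / 1.7321 ≈ 6.89% → 6.9%.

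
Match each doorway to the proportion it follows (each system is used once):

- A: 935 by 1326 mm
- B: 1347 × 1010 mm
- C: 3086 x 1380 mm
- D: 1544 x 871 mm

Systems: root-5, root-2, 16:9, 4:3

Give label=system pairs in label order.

A=root-2, B=4:3, C=root-5, D=16:9

A = 1326/935 ≈ 1.418 → root-2 (1.414)
B = 1347/1010 ≈ 1.334 → 4:3 (1.333)
C = 3086/1380 ≈ 2.236 → root-5 (2.236)
D = 1544/871 ≈ 1.773 → 16:9 (1.778)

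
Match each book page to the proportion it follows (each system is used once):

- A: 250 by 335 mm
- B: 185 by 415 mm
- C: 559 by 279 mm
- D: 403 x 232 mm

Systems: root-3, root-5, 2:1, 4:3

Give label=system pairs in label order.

A=4:3, B=root-5, C=2:1, D=root-3

A = 335/250 ≈ 1.340 → 4:3 (1.333)
B = 415/185 ≈ 2.243 → root-5 (2.236)
C = 559/279 ≈ 2.004 → 2:1 (2.000)
D = 403/232 ≈ 1.737 → root-3 (1.732)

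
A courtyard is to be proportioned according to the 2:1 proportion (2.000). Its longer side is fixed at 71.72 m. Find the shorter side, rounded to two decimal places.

35.86 m

2:1 = 2.00000.
Shorter side = 71.72 ÷ 2.00000 ≈ 35.8600 → 35.86 m.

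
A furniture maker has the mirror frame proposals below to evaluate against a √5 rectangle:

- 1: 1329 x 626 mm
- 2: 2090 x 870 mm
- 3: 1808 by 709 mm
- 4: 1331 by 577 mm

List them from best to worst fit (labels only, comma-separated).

Ratios: 1 = 1329 / 626 ≈ 2.123; 2 = 2090 / 870 ≈ 2.402; 3 = 1808 / 709 ≈ 2.550; 4 = 1331 / 577 ≈ 2.307.
|Δ from 2.236|: 1 0.113; 2 0.166; 3 0.314; 4 0.071.

4, 1, 2, 3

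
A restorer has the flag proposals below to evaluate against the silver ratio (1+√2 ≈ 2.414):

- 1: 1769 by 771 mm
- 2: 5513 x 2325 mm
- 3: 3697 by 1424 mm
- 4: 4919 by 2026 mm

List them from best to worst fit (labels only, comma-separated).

4, 2, 1, 3

Ratios: 1 = 1769 / 771 ≈ 2.294; 2 = 5513 / 2325 ≈ 2.371; 3 = 3697 / 1424 ≈ 2.596; 4 = 4919 / 2026 ≈ 2.428.
|Δ from 2.414|: 1 0.120; 2 0.043; 3 0.182; 4 0.014.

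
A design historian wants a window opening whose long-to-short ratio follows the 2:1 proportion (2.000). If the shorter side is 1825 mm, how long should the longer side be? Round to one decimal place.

2:1 = 2.00000.
Longer side = 1825 × 2.00000 ≈ 3650.000 → 3650.0 mm.

3650.0 mm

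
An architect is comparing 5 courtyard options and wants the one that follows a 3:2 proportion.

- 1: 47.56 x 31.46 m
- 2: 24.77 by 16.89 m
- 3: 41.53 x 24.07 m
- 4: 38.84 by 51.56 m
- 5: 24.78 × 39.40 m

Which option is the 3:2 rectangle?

Target 3:2 ≈ 1.500.
1: 1.512 (Δ0.012)  2: 1.467 (Δ0.033)  3: 1.725 (Δ0.225)  4: 1.327 (Δ0.173)  5: 1.590 (Δ0.090)

1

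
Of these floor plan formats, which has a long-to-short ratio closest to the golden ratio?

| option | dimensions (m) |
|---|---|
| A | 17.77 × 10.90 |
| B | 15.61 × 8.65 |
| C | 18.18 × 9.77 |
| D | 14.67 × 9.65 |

A

Target golden ratio ≈ 1.618.
A: 1.630 (Δ0.012)  B: 1.805 (Δ0.187)  C: 1.861 (Δ0.243)  D: 1.520 (Δ0.098)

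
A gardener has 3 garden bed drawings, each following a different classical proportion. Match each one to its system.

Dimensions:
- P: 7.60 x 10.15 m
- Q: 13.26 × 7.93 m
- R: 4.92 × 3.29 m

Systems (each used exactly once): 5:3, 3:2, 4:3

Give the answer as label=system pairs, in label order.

P = 10.15/7.60 ≈ 1.336 → 4:3 (1.333)
Q = 13.26/7.93 ≈ 1.672 → 5:3 (1.667)
R = 4.92/3.29 ≈ 1.495 → 3:2 (1.500)

P=4:3, Q=5:3, R=3:2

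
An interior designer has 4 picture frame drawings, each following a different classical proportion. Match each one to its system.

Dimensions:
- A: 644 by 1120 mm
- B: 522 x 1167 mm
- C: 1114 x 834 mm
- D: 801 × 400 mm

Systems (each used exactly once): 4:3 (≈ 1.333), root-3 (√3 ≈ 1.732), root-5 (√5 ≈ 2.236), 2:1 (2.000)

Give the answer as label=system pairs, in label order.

A = 1120/644 ≈ 1.739 → root-3 (1.732)
B = 1167/522 ≈ 2.236 → root-5 (2.236)
C = 1114/834 ≈ 1.336 → 4:3 (1.333)
D = 801/400 ≈ 2.002 → 2:1 (2.000)

A=root-3, B=root-5, C=4:3, D=2:1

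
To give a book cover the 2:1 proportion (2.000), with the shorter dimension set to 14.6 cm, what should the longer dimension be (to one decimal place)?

2:1 = 2.00000.
Longer side = 14.6 × 2.00000 ≈ 29.200 → 29.2 cm.

29.2 cm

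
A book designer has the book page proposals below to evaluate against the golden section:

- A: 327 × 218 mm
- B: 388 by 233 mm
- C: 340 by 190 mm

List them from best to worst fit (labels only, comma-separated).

B, A, C

A: 327/218 ≈ 1.500 → |1.500 − 1.618| = 0.118
B: 388/233 ≈ 1.665 → |1.665 − 1.618| = 0.047
C: 340/190 ≈ 1.789 → |1.789 − 1.618| = 0.171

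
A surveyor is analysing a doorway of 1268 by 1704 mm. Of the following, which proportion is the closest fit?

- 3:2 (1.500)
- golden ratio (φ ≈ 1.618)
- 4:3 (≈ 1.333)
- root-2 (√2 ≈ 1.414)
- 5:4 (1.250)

4:3

Ratio = 1704 / 1268 ≈ 1.344.
Distances: 3:2 1.500 (Δ 0.156); golden ratio 1.618 (Δ 0.274); 4:3 1.333 (Δ 0.011); root-2 1.414 (Δ 0.070); 5:4 1.250 (Δ 0.094).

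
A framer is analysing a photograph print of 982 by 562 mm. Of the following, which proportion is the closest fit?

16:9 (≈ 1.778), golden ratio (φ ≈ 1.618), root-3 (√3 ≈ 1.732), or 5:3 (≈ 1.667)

root-3

Ratio = 982 / 562 ≈ 1.747.
Distances: 16:9 1.778 (Δ 0.031); golden ratio 1.618 (Δ 0.129); root-3 1.732 (Δ 0.015); 5:3 1.667 (Δ 0.080).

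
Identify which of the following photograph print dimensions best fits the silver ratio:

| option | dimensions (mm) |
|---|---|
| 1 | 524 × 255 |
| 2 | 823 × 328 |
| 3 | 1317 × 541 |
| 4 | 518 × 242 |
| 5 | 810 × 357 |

Ratios (long/short): 1 ≈ 2.055; 2 ≈ 2.509; 3 ≈ 2.434; 4 ≈ 2.140; 5 ≈ 2.269.
silver ratio ≈ 2.414; option 3 is nearest (Δ 0.020).

3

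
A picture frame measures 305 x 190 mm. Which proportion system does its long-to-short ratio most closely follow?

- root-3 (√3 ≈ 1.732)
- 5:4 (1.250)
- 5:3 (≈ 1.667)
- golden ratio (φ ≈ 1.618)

golden ratio

Ratio = 305 / 190 ≈ 1.605.
Distances: root-3 1.732 (Δ 0.127); 5:4 1.250 (Δ 0.355); 5:3 1.667 (Δ 0.062); golden ratio 1.618 (Δ 0.013).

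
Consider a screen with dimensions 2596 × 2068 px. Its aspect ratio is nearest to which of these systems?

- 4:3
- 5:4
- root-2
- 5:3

5:4

2596/2068 ≈ 1.255. Nearest candidates are 5:4 (1.250, off by 0.005) and 4:3 (1.333, off by 0.078).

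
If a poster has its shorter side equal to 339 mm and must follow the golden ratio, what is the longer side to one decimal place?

golden ratio ≈ 1.61803.
Longer side = 339 × 1.61803 ≈ 548.512 → 548.5 mm.

548.5 mm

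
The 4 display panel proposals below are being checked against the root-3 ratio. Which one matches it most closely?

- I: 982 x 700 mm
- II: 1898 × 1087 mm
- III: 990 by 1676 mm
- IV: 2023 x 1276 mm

Target root-3 ≈ 1.732.
I: 1.403 (Δ0.329)  II: 1.746 (Δ0.014)  III: 1.693 (Δ0.039)  IV: 1.585 (Δ0.147)

II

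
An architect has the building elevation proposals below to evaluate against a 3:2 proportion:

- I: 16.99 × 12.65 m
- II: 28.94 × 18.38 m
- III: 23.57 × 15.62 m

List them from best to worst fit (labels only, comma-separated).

III, II, I

Ratios: I = 16.99 / 12.65 ≈ 1.343; II = 28.94 / 18.38 ≈ 1.575; III = 23.57 / 15.62 ≈ 1.509.
|Δ from 1.500|: I 0.157; II 0.075; III 0.009.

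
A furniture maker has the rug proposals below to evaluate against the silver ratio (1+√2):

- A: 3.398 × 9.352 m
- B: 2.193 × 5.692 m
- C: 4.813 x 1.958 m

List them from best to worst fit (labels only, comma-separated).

C, B, A

A: 9.352/3.398 ≈ 2.752 → |2.752 − 2.414| = 0.338
B: 5.692/2.193 ≈ 2.596 → |2.596 − 2.414| = 0.182
C: 4.813/1.958 ≈ 2.458 → |2.458 − 2.414| = 0.044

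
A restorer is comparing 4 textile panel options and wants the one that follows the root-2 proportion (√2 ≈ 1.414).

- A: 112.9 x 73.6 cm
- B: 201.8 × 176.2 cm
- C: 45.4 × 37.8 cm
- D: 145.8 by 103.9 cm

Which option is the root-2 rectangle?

Target root-2 ≈ 1.414.
A: 1.534 (Δ0.120)  B: 1.145 (Δ0.269)  C: 1.201 (Δ0.213)  D: 1.403 (Δ0.011)

D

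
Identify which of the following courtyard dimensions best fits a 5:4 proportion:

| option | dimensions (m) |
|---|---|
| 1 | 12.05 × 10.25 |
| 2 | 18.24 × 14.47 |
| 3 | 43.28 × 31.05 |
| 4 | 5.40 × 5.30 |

Target 5:4 ≈ 1.250.
1: 1.176 (Δ0.074)  2: 1.261 (Δ0.011)  3: 1.394 (Δ0.144)  4: 1.019 (Δ0.231)

2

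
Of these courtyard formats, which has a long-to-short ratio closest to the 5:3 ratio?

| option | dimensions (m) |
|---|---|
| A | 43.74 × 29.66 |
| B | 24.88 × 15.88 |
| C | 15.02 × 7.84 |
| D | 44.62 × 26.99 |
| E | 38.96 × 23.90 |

Target 5:3 ≈ 1.667.
A: 1.475 (Δ0.192)  B: 1.567 (Δ0.100)  C: 1.916 (Δ0.249)  D: 1.653 (Δ0.014)  E: 1.630 (Δ0.037)

D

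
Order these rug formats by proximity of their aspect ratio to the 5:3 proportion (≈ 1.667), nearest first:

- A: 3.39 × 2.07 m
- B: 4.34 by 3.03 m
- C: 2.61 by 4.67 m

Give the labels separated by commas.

A, C, B

Ratios: A = 3.39 / 2.07 ≈ 1.638; B = 4.34 / 3.03 ≈ 1.432; C = 4.67 / 2.61 ≈ 1.789.
|Δ from 1.667|: A 0.029; B 0.235; C 0.122.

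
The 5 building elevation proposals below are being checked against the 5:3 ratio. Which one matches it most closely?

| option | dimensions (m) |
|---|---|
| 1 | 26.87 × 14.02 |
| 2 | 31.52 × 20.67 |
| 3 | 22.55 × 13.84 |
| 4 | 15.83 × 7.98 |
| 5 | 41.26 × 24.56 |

Target 5:3 ≈ 1.667.
1: 1.917 (Δ0.250)  2: 1.525 (Δ0.142)  3: 1.629 (Δ0.038)  4: 1.984 (Δ0.317)  5: 1.680 (Δ0.013)

5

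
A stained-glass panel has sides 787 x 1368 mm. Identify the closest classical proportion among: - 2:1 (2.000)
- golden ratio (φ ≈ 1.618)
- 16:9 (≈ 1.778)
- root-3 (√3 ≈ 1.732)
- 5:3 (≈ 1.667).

root-3

Ratio = 1368 / 787 ≈ 1.738.
Distances: 2:1 2.000 (Δ 0.262); golden ratio 1.618 (Δ 0.120); 16:9 1.778 (Δ 0.040); root-3 1.732 (Δ 0.006); 5:3 1.667 (Δ 0.071).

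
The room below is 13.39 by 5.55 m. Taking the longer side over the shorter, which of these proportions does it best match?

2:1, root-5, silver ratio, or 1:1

Ratio = 13.39 / 5.55 ≈ 2.413.
Distances: 2:1 2.000 (Δ 0.413); root-5 2.236 (Δ 0.177); silver ratio 2.414 (Δ 0.001); 1:1 1.000 (Δ 1.413).

silver ratio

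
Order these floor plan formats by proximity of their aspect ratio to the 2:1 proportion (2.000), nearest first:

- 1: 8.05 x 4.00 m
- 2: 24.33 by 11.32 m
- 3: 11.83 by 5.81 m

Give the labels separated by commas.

1: 8.05/4.00 ≈ 2.013 → |2.013 − 2.000| = 0.013
2: 24.33/11.32 ≈ 2.149 → |2.149 − 2.000| = 0.149
3: 11.83/5.81 ≈ 2.036 → |2.036 − 2.000| = 0.036

1, 3, 2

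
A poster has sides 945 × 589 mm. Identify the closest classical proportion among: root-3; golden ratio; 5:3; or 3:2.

golden ratio

945/589 ≈ 1.604. Nearest candidates are golden ratio (1.618, off by 0.014) and 5:3 (1.667, off by 0.063).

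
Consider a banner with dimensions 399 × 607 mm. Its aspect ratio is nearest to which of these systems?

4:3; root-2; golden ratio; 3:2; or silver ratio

607/399 ≈ 1.521. Nearest candidates are 3:2 (1.500, off by 0.021) and golden ratio (1.618, off by 0.097).

3:2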